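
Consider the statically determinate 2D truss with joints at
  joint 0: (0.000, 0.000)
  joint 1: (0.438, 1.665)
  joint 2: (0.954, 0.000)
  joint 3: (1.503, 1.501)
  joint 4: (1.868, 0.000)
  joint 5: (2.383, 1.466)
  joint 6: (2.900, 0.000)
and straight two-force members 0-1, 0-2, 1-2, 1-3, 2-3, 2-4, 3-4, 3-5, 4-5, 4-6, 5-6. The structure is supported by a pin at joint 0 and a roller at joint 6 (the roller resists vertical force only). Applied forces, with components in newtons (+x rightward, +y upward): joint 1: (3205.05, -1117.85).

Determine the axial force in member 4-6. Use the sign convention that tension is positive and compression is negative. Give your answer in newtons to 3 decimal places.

N=7 nodes, M=11 members, R=3 reactions → 2N=14, M+R=14
member 0 (0-1): L=1.7216, (cx,cy)=(0.2544,0.9671)
member 1 (0-2): L=0.9540, (cx,cy)=(1.0000,0.0000)
member 2 (1-2): L=1.7431, (cx,cy)=(0.2960,-0.9552)
member 3 (1-3): L=1.0776, (cx,cy)=(0.9884,-0.1522)
member 4 (2-3): L=1.5982, (cx,cy)=(0.3435,0.9392)
member 5 (2-4): L=0.9140, (cx,cy)=(1.0000,0.0000)
member 6 (3-4): L=1.5447, (cx,cy)=(0.2363,-0.9717)
member 7 (3-5): L=0.8807, (cx,cy)=(0.9992,-0.0397)
member 8 (4-5): L=1.5538, (cx,cy)=(0.3314,0.9435)
member 9 (4-6): L=1.0320, (cx,cy)=(1.0000,0.0000)
member 10 (5-6): L=1.5545, (cx,cy)=(0.3326,-0.9431)
solve A·x = −loads:
  F[0-1] = +921.4428 N (tension)
  F[0-2] = +2970.6280 N (tension)
  F[1-2] = -1705.7283 N (compression)
  F[1-3] = -2494.7613 N (compression)
  F[2-3] = +1734.8413 N (tension)
  F[2-4] = +1869.7786 N (tension)
  F[3-4] = -2010.4299 N (compression)
  F[3-5] = -1395.8458 N (compression)
  F[4-5] = +2070.5360 N (tension)
  F[4-6] = +708.4856 N (tension)
  F[5-6] = -2130.2420 N (compression)
  Rx@0 = -3205.0500 N
  Ry@0 = -891.1247 N
  Ry@6 = +2008.9747 N

708.486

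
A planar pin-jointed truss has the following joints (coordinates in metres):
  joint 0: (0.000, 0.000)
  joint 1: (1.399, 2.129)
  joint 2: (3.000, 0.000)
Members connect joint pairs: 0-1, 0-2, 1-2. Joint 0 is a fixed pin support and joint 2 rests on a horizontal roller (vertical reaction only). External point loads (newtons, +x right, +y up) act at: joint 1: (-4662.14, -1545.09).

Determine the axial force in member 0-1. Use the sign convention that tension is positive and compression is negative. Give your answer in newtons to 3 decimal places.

-4945.615

N=3 nodes, M=3 members, R=3 reactions → 2N=6, M+R=6
member 0 (0-1): L=2.5475, (cx,cy)=(0.5492,0.8357)
member 1 (0-2): L=3.0000, (cx,cy)=(1.0000,0.0000)
member 2 (1-2): L=2.6638, (cx,cy)=(0.6010,-0.7992)
solve A·x = −loads:
  F[0-1] = -4945.6149 N (compression)
  F[0-2] = -1946.1951 N (compression)
  F[1-2] = +3238.1504 N (tension)
  Rx@0 = +4662.1400 N
  Ry@0 = +4133.1284 N
  Ry@2 = -2588.0384 N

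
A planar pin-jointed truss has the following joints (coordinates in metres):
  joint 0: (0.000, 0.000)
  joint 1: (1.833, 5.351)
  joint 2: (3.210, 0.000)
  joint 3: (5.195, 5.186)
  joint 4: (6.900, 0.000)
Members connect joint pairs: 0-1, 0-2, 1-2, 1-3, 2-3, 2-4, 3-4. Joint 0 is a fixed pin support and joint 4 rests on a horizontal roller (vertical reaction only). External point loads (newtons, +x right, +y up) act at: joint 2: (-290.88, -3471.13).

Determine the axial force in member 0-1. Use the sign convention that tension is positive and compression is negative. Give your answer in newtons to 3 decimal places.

-1962.191

N=5 nodes, M=7 members, R=3 reactions → 2N=10, M+R=10
member 0 (0-1): L=5.6562, (cx,cy)=(0.3241,0.9460)
member 1 (0-2): L=3.2100, (cx,cy)=(1.0000,0.0000)
member 2 (1-2): L=5.5253, (cx,cy)=(0.2492,-0.9684)
member 3 (1-3): L=3.3660, (cx,cy)=(0.9988,-0.0490)
member 4 (2-3): L=5.5529, (cx,cy)=(0.3575,0.9339)
member 5 (2-4): L=3.6900, (cx,cy)=(1.0000,0.0000)
member 6 (3-4): L=5.4591, (cx,cy)=(0.3123,-0.9500)
solve A·x = −loads:
  F[0-1] = -1962.1911 N (compression)
  F[0-2] = +345.0007 N (tension)
  F[1-2] = +1973.9323 N (tension)
  F[1-3] = -1129.1730 N (compression)
  F[2-3] = +1669.8128 N (tension)
  F[2-4] = +530.9073 N (tension)
  F[3-4] = -1699.8643 N (compression)
  Rx@0 = +290.8800 N
  Ry@0 = +1856.3000 N
  Ry@4 = +1614.8300 N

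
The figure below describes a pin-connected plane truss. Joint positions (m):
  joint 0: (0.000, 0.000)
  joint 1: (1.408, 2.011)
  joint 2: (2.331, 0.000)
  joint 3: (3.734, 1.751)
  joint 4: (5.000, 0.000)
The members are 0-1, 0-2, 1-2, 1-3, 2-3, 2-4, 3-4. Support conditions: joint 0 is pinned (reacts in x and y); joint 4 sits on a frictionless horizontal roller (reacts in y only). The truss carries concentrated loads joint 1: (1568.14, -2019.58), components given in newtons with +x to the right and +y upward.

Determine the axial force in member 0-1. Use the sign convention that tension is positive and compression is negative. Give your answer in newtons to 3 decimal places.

N=5 nodes, M=7 members, R=3 reactions → 2N=10, M+R=10
member 0 (0-1): L=2.4549, (cx,cy)=(0.5735,0.8192)
member 1 (0-2): L=2.3310, (cx,cy)=(1.0000,0.0000)
member 2 (1-2): L=2.2127, (cx,cy)=(0.4171,-0.9088)
member 3 (1-3): L=2.3405, (cx,cy)=(0.9938,-0.1111)
member 4 (2-3): L=2.2437, (cx,cy)=(0.6253,0.7804)
member 5 (2-4): L=2.6690, (cx,cy)=(1.0000,0.0000)
member 6 (3-4): L=2.1607, (cx,cy)=(0.5859,-0.8104)
solve A·x = −loads:
  F[0-1] = -1001.2035 N (compression)
  F[0-2] = +2142.3746 N (tension)
  F[1-2] = -1113.3465 N (compression)
  F[1-3] = -1688.4068 N (compression)
  F[2-3] = +1296.6049 N (tension)
  F[2-4] = +867.1989 N (tension)
  F[3-4] = -1480.0815 N (compression)
  Rx@0 = -1568.1400 N
  Ry@0 = +820.1604 N
  Ry@4 = +1199.4196 N

-1001.203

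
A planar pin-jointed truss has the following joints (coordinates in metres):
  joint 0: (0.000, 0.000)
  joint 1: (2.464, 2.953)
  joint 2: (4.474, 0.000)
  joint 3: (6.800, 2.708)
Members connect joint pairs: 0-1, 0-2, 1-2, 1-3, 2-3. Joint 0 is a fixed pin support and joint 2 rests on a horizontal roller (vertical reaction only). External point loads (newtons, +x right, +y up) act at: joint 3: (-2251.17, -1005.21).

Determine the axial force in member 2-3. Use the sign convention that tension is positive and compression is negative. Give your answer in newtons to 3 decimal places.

-1423.697

N=4 nodes, M=5 members, R=3 reactions → 2N=8, M+R=8
member 0 (0-1): L=3.8460, (cx,cy)=(0.6407,0.7678)
member 1 (0-2): L=4.4740, (cx,cy)=(1.0000,0.0000)
member 2 (1-2): L=3.5722, (cx,cy)=(0.5627,-0.8267)
member 3 (1-3): L=4.3429, (cx,cy)=(0.9984,-0.0564)
member 4 (2-3): L=3.5698, (cx,cy)=(0.6516,0.7586)
solve A·x = −loads:
  F[0-1] = -1093.9798 N (compression)
  F[0-2] = -1550.2898 N (compression)
  F[1-2] = +1106.5576 N (tension)
  F[1-3] = -1325.6349 N (compression)
  F[2-3] = -1423.6975 N (compression)
  Rx@0 = +2251.1700 N
  Ry@0 = +839.9754 N
  Ry@2 = +165.2346 N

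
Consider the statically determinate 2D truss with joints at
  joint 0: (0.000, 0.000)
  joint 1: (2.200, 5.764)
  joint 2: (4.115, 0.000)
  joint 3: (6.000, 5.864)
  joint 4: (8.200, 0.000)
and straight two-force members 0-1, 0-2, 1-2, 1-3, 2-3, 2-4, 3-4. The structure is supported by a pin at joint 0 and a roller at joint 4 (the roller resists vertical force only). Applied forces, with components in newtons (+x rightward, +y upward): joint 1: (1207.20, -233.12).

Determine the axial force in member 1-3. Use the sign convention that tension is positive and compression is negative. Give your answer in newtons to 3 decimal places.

N=5 nodes, M=7 members, R=3 reactions → 2N=10, M+R=10
member 0 (0-1): L=6.1696, (cx,cy)=(0.3566,0.9343)
member 1 (0-2): L=4.1150, (cx,cy)=(1.0000,0.0000)
member 2 (1-2): L=6.0738, (cx,cy)=(0.3153,-0.9490)
member 3 (1-3): L=3.8013, (cx,cy)=(0.9997,0.0263)
member 4 (2-3): L=6.1595, (cx,cy)=(0.3060,0.9520)
member 5 (2-4): L=4.0850, (cx,cy)=(1.0000,0.0000)
member 6 (3-4): L=6.2631, (cx,cy)=(0.3513,-0.9363)
solve A·x = −loads:
  F[0-1] = +725.7043 N (tension)
  F[0-2] = +948.4223 N (tension)
  F[1-2] = -977.8369 N (compression)
  F[1-3] = -640.3425 N (compression)
  F[2-3] = +974.7287 N (tension)
  F[2-4] = +341.8245 N (tension)
  F[3-4] = -973.1287 N (compression)
  Rx@0 = -1207.2000 N
  Ry@0 = -677.9977 N
  Ry@4 = +911.1177 N

-640.343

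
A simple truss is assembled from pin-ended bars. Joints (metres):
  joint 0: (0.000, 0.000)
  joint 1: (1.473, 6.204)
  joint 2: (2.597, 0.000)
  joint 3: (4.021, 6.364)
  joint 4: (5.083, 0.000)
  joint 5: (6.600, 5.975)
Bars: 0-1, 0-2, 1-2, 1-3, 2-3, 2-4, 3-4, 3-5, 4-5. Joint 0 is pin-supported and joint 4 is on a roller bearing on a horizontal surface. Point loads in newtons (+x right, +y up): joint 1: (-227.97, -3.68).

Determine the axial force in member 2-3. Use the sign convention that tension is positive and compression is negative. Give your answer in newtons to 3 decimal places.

N=6 nodes, M=9 members, R=3 reactions → 2N=12, M+R=12
member 0 (0-1): L=6.3765, (cx,cy)=(0.2310,0.9730)
member 1 (0-2): L=2.5970, (cx,cy)=(1.0000,0.0000)
member 2 (1-2): L=6.3050, (cx,cy)=(0.1783,-0.9840)
member 3 (1-3): L=2.5530, (cx,cy)=(0.9980,0.0627)
member 4 (2-3): L=6.5214, (cx,cy)=(0.2184,0.9759)
member 5 (2-4): L=2.4860, (cx,cy)=(1.0000,0.0000)
member 6 (3-4): L=6.4520, (cx,cy)=(0.1646,-0.9864)
member 7 (3-5): L=2.6082, (cx,cy)=(0.9888,-0.1491)
member 8 (4-5): L=6.1646, (cx,cy)=(0.2461,0.9692)
solve A·x = −loads:
  F[0-1] = -288.6676 N (compression)
  F[0-2] = -161.2862 N (compression)
  F[1-2] = +288.7005 N (tension)
  F[1-3] = +110.0355 N (tension)
  F[2-3] = -291.1006 N (compression)
  F[2-4] = -46.2547 N (compression)
  F[3-4] = +281.0128 N (tension)
  F[3-5] = -0.0000 N (compression)
  F[4-5] = +0.0000 N (tension)
  Rx@0 = +227.9700 N
  Ry@0 = +280.8599 N
  Ry@4 = -277.1799 N

-291.101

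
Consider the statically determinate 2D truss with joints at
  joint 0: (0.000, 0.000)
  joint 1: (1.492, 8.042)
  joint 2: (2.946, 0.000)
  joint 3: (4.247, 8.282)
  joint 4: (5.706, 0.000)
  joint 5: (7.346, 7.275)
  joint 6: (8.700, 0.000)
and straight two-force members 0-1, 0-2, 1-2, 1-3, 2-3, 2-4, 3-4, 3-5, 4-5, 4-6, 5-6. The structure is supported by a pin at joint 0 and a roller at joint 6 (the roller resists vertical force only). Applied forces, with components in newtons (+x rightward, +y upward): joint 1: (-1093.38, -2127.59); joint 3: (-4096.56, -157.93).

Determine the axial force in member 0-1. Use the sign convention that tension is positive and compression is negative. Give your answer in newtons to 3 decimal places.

N=7 nodes, M=11 members, R=3 reactions → 2N=14, M+R=14
member 0 (0-1): L=8.1792, (cx,cy)=(0.1824,0.9832)
member 1 (0-2): L=2.9460, (cx,cy)=(1.0000,0.0000)
member 2 (1-2): L=8.1724, (cx,cy)=(0.1779,-0.9840)
member 3 (1-3): L=2.7654, (cx,cy)=(0.9962,0.0868)
member 4 (2-3): L=8.3836, (cx,cy)=(0.1552,0.9879)
member 5 (2-4): L=2.7600, (cx,cy)=(1.0000,0.0000)
member 6 (3-4): L=8.4095, (cx,cy)=(0.1735,-0.9848)
member 7 (3-5): L=3.2585, (cx,cy)=(0.9510,-0.3090)
member 8 (4-5): L=7.4576, (cx,cy)=(0.2199,0.9755)
member 9 (4-6): L=2.9940, (cx,cy)=(1.0000,0.0000)
member 10 (5-6): L=7.3999, (cx,cy)=(0.1830,-0.9831)
solve A·x = −loads:
  F[0-1] = -6869.2296 N (compression)
  F[0-2] = -3936.9017 N (compression)
  F[1-2] = +4614.5799 N (tension)
  F[1-3] = -984.3811 N (compression)
  F[2-3] = -4596.6433 N (compression)
  F[2-4] = -2402.5647 N (compression)
  F[3-4] = +3971.9127 N (tension)
  F[3-5] = +1801.6544 N (tension)
  F[4-5] = -4009.8397 N (compression)
  F[4-6] = -831.6552 N (compression)
  F[5-6] = +4545.1910 N (tension)
  Rx@0 = +5189.9400 N
  Ry@0 = +6753.9773 N
  Ry@6 = -4468.4573 N

-6869.230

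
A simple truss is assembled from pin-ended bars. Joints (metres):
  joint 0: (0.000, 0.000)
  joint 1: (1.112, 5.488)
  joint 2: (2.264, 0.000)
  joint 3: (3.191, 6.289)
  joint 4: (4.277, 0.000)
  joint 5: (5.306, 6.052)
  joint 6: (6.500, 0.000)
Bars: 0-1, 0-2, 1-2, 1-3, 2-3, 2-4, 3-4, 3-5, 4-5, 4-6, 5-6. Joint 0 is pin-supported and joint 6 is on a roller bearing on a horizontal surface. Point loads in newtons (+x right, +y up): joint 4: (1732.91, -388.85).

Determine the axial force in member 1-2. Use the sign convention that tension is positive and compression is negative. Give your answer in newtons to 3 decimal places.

N=7 nodes, M=11 members, R=3 reactions → 2N=14, M+R=14
member 0 (0-1): L=5.5995, (cx,cy)=(0.1986,0.9801)
member 1 (0-2): L=2.2640, (cx,cy)=(1.0000,0.0000)
member 2 (1-2): L=5.6076, (cx,cy)=(0.2054,-0.9787)
member 3 (1-3): L=2.2280, (cx,cy)=(0.9331,0.3595)
member 4 (2-3): L=6.3570, (cx,cy)=(0.1458,0.9893)
member 5 (2-4): L=2.0130, (cx,cy)=(1.0000,0.0000)
member 6 (3-4): L=6.3821, (cx,cy)=(0.1702,-0.9854)
member 7 (3-5): L=2.1282, (cx,cy)=(0.9938,-0.1114)
member 8 (4-5): L=6.1389, (cx,cy)=(0.1676,0.9859)
member 9 (4-6): L=2.2230, (cx,cy)=(1.0000,0.0000)
member 10 (5-6): L=6.1687, (cx,cy)=(0.1936,-0.9811)
solve A·x = −loads:
  F[0-1] = -135.6892 N (compression)
  F[0-2] = +1759.8563 N (tension)
  F[1-2] = +115.9032 N (tension)
  F[1-3] = -54.3938 N (compression)
  F[2-3] = -114.6566 N (compression)
  F[2-4] = +1800.3866 N (tension)
  F[3-4] = +145.4424 N (tension)
  F[3-5] = -92.8029 N (compression)
  F[4-5] = +249.0525 N (tension)
  F[4-6] = +50.4793 N (tension)
  F[5-6] = -260.7953 N (compression)
  Rx@0 = -1732.9100 N
  Ry@0 = +132.9867 N
  Ry@6 = +255.8633 N

115.903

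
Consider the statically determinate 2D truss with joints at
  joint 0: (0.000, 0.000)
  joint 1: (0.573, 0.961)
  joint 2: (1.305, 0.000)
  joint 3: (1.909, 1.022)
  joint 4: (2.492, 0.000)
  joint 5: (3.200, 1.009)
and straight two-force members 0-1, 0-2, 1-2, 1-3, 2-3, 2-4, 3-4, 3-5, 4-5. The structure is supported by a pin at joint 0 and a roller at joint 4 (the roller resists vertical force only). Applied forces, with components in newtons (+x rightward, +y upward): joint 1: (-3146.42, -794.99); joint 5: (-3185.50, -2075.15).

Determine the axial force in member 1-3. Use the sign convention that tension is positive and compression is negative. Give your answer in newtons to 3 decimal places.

N=6 nodes, M=9 members, R=3 reactions → 2N=12, M+R=12
member 0 (0-1): L=1.1189, (cx,cy)=(0.5121,0.8589)
member 1 (0-2): L=1.3050, (cx,cy)=(1.0000,0.0000)
member 2 (1-2): L=1.2080, (cx,cy)=(0.6059,-0.7955)
member 3 (1-3): L=1.3374, (cx,cy)=(0.9990,0.0456)
member 4 (2-3): L=1.1871, (cx,cy)=(0.5088,0.8609)
member 5 (2-4): L=1.1870, (cx,cy)=(1.0000,0.0000)
member 6 (3-4): L=1.1766, (cx,cy)=(0.4955,-0.8686)
member 7 (3-5): L=1.2911, (cx,cy)=(0.9999,-0.0101)
member 8 (4-5): L=1.2326, (cx,cy)=(0.5744,0.8186)
solve A·x = −loads:
  F[0-1] = -2940.6905 N (compression)
  F[0-2] = -4825.9102 N (compression)
  F[1-2] = +2193.5755 N (tension)
  F[1-3] = +311.5518 N (tension)
  F[2-3] = -2026.9723 N (compression)
  F[2-4] = -2465.4323 N (compression)
  F[3-4] = +2012.5146 N (tension)
  F[3-5] = -1717.3520 N (compression)
  F[4-5] = -2556.1747 N (compression)
  Rx@0 = +6331.9200 N
  Ry@0 = +2525.7860 N
  Ry@4 = +344.3540 N

311.552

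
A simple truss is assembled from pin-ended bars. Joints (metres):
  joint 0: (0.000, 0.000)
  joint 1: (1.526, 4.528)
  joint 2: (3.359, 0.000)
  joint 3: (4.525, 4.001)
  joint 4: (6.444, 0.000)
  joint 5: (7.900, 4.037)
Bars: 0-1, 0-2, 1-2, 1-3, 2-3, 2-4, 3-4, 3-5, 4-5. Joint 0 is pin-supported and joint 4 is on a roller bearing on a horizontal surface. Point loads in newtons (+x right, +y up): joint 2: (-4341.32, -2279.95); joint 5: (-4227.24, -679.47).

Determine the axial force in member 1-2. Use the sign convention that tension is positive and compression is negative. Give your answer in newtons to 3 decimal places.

4411.912

N=6 nodes, M=9 members, R=3 reactions → 2N=12, M+R=12
member 0 (0-1): L=4.7782, (cx,cy)=(0.3194,0.9476)
member 1 (0-2): L=3.3590, (cx,cy)=(1.0000,0.0000)
member 2 (1-2): L=4.8849, (cx,cy)=(0.3752,-0.9269)
member 3 (1-3): L=3.0450, (cx,cy)=(0.9849,-0.1731)
member 4 (2-3): L=4.1674, (cx,cy)=(0.2798,0.9601)
member 5 (2-4): L=3.0850, (cx,cy)=(1.0000,0.0000)
member 6 (3-4): L=4.4374, (cx,cy)=(0.4325,-0.9017)
member 7 (3-5): L=3.3752, (cx,cy)=(0.9999,0.0107)
member 8 (4-5): L=4.2915, (cx,cy)=(0.3393,0.9407)
solve A·x = −loads:
  F[0-1] = -3784.4197 N (compression)
  F[0-2] = -7359.9478 N (compression)
  F[1-2] = +4411.9124 N (tension)
  F[1-3] = -2907.9994 N (compression)
  F[2-3] = -1884.8613 N (compression)
  F[2-4] = -835.7637 N (compression)
  F[3-4] = +1401.4763 N (tension)
  F[3-5] = -3997.7861 N (compression)
  F[4-5] = -676.9824 N (compression)
  Rx@0 = +8568.5600 N
  Ry@0 = +3586.2361 N
  Ry@4 = -626.8161 N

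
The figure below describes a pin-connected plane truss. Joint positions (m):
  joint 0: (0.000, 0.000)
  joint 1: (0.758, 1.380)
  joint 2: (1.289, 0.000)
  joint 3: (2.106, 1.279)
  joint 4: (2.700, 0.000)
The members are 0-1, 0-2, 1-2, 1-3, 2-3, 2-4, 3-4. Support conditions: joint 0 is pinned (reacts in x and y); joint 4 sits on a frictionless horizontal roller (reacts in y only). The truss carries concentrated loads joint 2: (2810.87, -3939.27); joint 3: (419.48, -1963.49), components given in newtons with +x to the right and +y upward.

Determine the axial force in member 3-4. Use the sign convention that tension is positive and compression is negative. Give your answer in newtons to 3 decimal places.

-3981.284

N=5 nodes, M=7 members, R=3 reactions → 2N=10, M+R=10
member 0 (0-1): L=1.5745, (cx,cy)=(0.4814,0.8765)
member 1 (0-2): L=1.2890, (cx,cy)=(1.0000,0.0000)
member 2 (1-2): L=1.4786, (cx,cy)=(0.3591,-0.9333)
member 3 (1-3): L=1.3518, (cx,cy)=(0.9972,-0.0747)
member 4 (2-3): L=1.5177, (cx,cy)=(0.5383,0.8427)
member 5 (2-4): L=1.4110, (cx,cy)=(1.0000,0.0000)
member 6 (3-4): L=1.4102, (cx,cy)=(0.4212,-0.9070)
solve A·x = −loads:
  F[0-1] = -2614.8703 N (compression)
  F[0-2] = +4489.2297 N (tension)
  F[1-2] = +2632.6683 N (tension)
  F[1-3] = -2210.4892 N (compression)
  F[2-3] = +1758.8132 N (tension)
  F[2-4] = +1676.9786 N (tension)
  F[3-4] = -3981.2844 N (compression)
  Rx@0 = -3230.3500 N
  Ry@0 = +2291.8919 N
  Ry@4 = +3610.8681 N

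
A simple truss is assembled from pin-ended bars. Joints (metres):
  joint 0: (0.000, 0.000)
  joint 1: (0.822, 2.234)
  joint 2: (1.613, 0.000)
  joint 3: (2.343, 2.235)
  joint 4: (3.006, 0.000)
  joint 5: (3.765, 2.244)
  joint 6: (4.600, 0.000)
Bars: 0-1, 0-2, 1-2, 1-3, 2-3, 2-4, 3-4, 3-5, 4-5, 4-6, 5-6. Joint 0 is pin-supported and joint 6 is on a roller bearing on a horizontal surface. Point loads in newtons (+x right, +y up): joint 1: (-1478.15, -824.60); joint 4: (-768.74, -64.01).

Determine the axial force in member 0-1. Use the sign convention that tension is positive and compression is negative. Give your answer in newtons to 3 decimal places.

N=7 nodes, M=11 members, R=3 reactions → 2N=14, M+R=14
member 0 (0-1): L=2.3804, (cx,cy)=(0.3453,0.9385)
member 1 (0-2): L=1.6130, (cx,cy)=(1.0000,0.0000)
member 2 (1-2): L=2.3699, (cx,cy)=(0.3338,-0.9427)
member 3 (1-3): L=1.5210, (cx,cy)=(1.0000,0.0007)
member 4 (2-3): L=2.3512, (cx,cy)=(0.3105,0.9506)
member 5 (2-4): L=1.3930, (cx,cy)=(1.0000,0.0000)
member 6 (3-4): L=2.3313, (cx,cy)=(0.2844,-0.9587)
member 7 (3-5): L=1.4220, (cx,cy)=(1.0000,0.0063)
member 8 (4-5): L=2.3689, (cx,cy)=(0.3204,0.9473)
member 9 (4-6): L=1.5940, (cx,cy)=(1.0000,0.0000)
member 10 (5-6): L=2.3943, (cx,cy)=(0.3487,-0.9372)
solve A·x = −loads:
  F[0-1] = -1510.1924 N (compression)
  F[0-2] = -1725.3964 N (compression)
  F[1-2] = +629.2717 N (tension)
  F[1-3] = +746.6252 N (tension)
  F[2-3] = -624.0255 N (compression)
  F[2-4] = -1321.6174 N (compression)
  F[3-4] = +620.7079 N (tension)
  F[3-5] = +376.3587 N (tension)
  F[4-5] = -560.6226 N (compression)
  F[4-6] = -196.7255 N (compression)
  F[5-6] = +564.1001 N (tension)
  Rx@0 = +2246.8900 N
  Ry@0 = +1417.2952 N
  Ry@6 = -528.6852 N

-1510.192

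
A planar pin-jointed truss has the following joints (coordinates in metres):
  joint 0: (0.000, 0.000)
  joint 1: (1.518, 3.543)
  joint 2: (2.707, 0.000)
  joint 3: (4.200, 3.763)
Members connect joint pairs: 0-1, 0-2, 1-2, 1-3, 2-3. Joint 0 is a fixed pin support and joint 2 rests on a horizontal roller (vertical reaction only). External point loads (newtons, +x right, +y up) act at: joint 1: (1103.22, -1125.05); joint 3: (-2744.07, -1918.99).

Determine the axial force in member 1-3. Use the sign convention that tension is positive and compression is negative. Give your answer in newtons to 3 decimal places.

-2056.277

N=4 nodes, M=5 members, R=3 reactions → 2N=8, M+R=8
member 0 (0-1): L=3.8545, (cx,cy)=(0.3938,0.9192)
member 1 (0-2): L=2.7070, (cx,cy)=(1.0000,0.0000)
member 2 (1-2): L=3.7372, (cx,cy)=(0.3182,-0.9480)
member 3 (1-3): L=2.6910, (cx,cy)=(0.9967,0.0818)
member 4 (2-3): L=4.0484, (cx,cy)=(0.3688,0.9295)
solve A·x = −loads:
  F[0-1] = -1965.1923 N (compression)
  F[0-2] = -866.9074 N (compression)
  F[1-2] = +541.3463 N (tension)
  F[1-3] = -2056.2771 N (compression)
  F[2-3] = -1883.6564 N (compression)
  Rx@0 = +1640.8500 N
  Ry@0 = +1806.3758 N
  Ry@2 = +1237.6642 N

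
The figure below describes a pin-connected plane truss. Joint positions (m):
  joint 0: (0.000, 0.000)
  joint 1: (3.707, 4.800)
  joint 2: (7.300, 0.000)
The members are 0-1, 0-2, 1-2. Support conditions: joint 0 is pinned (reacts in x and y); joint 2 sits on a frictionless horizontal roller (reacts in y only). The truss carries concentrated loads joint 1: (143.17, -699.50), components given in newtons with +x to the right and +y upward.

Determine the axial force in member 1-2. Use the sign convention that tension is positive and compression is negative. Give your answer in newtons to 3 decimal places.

N=3 nodes, M=3 members, R=3 reactions → 2N=6, M+R=6
member 0 (0-1): L=6.0648, (cx,cy)=(0.6112,0.7915)
member 1 (0-2): L=7.3000, (cx,cy)=(1.0000,0.0000)
member 2 (1-2): L=5.9958, (cx,cy)=(0.5993,-0.8006)
solve A·x = −loads:
  F[0-1] = -316.0634 N (compression)
  F[0-2] = +336.3580 N (tension)
  F[1-2] = -561.2958 N (compression)
  Rx@0 = -143.1700 N
  Ry@0 = +250.1490 N
  Ry@2 = +449.3510 N

-561.296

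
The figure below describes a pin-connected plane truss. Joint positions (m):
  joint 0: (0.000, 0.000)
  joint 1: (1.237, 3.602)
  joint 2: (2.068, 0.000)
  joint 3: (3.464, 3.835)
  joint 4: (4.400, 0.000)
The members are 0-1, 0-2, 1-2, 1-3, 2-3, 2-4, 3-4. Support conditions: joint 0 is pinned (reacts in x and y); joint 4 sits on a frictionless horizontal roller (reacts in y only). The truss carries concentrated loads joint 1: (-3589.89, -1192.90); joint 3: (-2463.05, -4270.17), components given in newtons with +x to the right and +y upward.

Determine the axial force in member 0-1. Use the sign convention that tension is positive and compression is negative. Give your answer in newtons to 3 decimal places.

N=5 nodes, M=7 members, R=3 reactions → 2N=10, M+R=10
member 0 (0-1): L=3.8085, (cx,cy)=(0.3248,0.9458)
member 1 (0-2): L=2.0680, (cx,cy)=(1.0000,0.0000)
member 2 (1-2): L=3.6966, (cx,cy)=(0.2248,-0.9744)
member 3 (1-3): L=2.2392, (cx,cy)=(0.9946,0.1041)
member 4 (2-3): L=4.0812, (cx,cy)=(0.3421,0.9397)
member 5 (2-4): L=2.3320, (cx,cy)=(1.0000,0.0000)
member 6 (3-4): L=3.9476, (cx,cy)=(0.2371,-0.9715)
solve A·x = −loads:
  F[0-1] = -7244.2672 N (compression)
  F[0-2] = -3699.9955 N (compression)
  F[1-2] = +5800.0534 N (tension)
  F[1-3] = -67.2731 N (compression)
  F[2-3] = -6014.3952 N (compression)
  F[2-4] = -338.8712 N (compression)
  F[3-4] = +1429.1861 N (tension)
  Rx@0 = +6052.9400 N
  Ry@0 = +6851.5005 N
  Ry@4 = -1388.4305 N

-7244.267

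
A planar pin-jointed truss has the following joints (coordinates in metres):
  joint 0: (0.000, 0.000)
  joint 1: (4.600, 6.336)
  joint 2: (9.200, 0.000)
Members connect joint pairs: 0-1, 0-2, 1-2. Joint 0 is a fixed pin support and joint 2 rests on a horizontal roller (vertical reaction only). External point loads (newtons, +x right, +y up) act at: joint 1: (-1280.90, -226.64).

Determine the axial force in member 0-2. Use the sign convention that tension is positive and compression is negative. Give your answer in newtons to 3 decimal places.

N=3 nodes, M=3 members, R=3 reactions → 2N=6, M+R=6
member 0 (0-1): L=7.8297, (cx,cy)=(0.5875,0.8092)
member 1 (0-2): L=9.2000, (cx,cy)=(1.0000,0.0000)
member 2 (1-2): L=7.8297, (cx,cy)=(0.5875,-0.8092)
solve A·x = −loads:
  F[0-1] = -1230.1575 N (compression)
  F[0-2] = -558.1785 N (compression)
  F[1-2] = +950.0859 N (tension)
  Rx@0 = +1280.9000 N
  Ry@0 = +995.4703 N
  Ry@2 = -768.8303 N

-558.179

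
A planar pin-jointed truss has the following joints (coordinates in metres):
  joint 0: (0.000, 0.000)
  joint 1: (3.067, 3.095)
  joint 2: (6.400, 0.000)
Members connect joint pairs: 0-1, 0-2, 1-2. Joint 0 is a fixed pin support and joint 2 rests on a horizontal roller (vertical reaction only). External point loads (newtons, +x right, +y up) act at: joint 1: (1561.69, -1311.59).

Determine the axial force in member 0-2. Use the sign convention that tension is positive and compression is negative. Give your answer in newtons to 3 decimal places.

1490.171

N=3 nodes, M=3 members, R=3 reactions → 2N=6, M+R=6
member 0 (0-1): L=4.3572, (cx,cy)=(0.7039,0.7103)
member 1 (0-2): L=6.4000, (cx,cy)=(1.0000,0.0000)
member 2 (1-2): L=4.5484, (cx,cy)=(0.7328,-0.6805)
solve A·x = −loads:
  F[0-1] = +101.6060 N (tension)
  F[0-2] = +1490.1709 N (tension)
  F[1-2] = -2033.5699 N (compression)
  Rx@0 = -1561.6900 N
  Ry@0 = -72.1720 N
  Ry@2 = +1383.7620 N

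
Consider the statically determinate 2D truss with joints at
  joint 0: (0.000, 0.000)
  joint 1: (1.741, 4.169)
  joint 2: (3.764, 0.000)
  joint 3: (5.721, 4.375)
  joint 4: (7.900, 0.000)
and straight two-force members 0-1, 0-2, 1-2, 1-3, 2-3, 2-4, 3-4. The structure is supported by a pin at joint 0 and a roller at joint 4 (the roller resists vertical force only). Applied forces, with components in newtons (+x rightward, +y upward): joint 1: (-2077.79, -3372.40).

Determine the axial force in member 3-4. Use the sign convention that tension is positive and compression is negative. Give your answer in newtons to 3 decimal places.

394.679

N=5 nodes, M=7 members, R=3 reactions → 2N=10, M+R=10
member 0 (0-1): L=4.5179, (cx,cy)=(0.3854,0.9228)
member 1 (0-2): L=3.7640, (cx,cy)=(1.0000,0.0000)
member 2 (1-2): L=4.6339, (cx,cy)=(0.4366,-0.8997)
member 3 (1-3): L=3.9853, (cx,cy)=(0.9987,0.0517)
member 4 (2-3): L=4.7928, (cx,cy)=(0.4083,0.9128)
member 5 (2-4): L=4.1360, (cx,cy)=(1.0000,0.0000)
member 6 (3-4): L=4.8876, (cx,cy)=(0.4458,-0.8951)
solve A·x = −loads:
  F[0-1] = -4037.5072 N (compression)
  F[0-2] = -521.9207 N (compression)
  F[1-2] = +412.3524 N (tension)
  F[1-3] = +342.3599 N (tension)
  F[2-3] = -406.4060 N (compression)
  F[2-4] = -175.9565 N (compression)
  F[3-4] = +394.6791 N (tension)
  Rx@0 = +2077.7900 N
  Ry@0 = +3725.6858 N
  Ry@4 = -353.2858 N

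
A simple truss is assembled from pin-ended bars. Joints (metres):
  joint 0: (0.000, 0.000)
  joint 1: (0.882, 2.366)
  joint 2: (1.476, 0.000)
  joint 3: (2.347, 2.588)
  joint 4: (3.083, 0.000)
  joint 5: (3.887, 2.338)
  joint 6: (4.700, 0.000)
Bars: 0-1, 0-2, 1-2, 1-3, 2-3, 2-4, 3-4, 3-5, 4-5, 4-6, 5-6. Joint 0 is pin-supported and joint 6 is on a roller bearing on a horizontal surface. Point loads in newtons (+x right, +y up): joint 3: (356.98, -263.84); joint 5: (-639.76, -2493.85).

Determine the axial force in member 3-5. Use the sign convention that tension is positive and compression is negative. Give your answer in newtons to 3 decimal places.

-1166.369

N=7 nodes, M=11 members, R=3 reactions → 2N=14, M+R=14
member 0 (0-1): L=2.5251, (cx,cy)=(0.3493,0.9370)
member 1 (0-2): L=1.4760, (cx,cy)=(1.0000,0.0000)
member 2 (1-2): L=2.4394, (cx,cy)=(0.2435,-0.9699)
member 3 (1-3): L=1.4817, (cx,cy)=(0.9887,0.1498)
member 4 (2-3): L=2.7306, (cx,cy)=(0.3190,0.9478)
member 5 (2-4): L=1.6070, (cx,cy)=(1.0000,0.0000)
member 6 (3-4): L=2.6906, (cx,cy)=(0.2735,-0.9619)
member 7 (3-5): L=1.5602, (cx,cy)=(0.9871,-0.1602)
member 8 (4-5): L=2.4724, (cx,cy)=(0.3252,0.9456)
member 9 (4-6): L=1.6170, (cx,cy)=(1.0000,0.0000)
member 10 (5-6): L=2.4753, (cx,cy)=(0.3284,-0.9445)
solve A·x = −loads:
  F[0-1] = -731.2093 N (compression)
  F[0-2] = -27.3686 N (compression)
  F[1-2] = +642.0811 N (tension)
  F[1-3] = -416.4589 N (compression)
  F[2-3] = -657.0783 N (compression)
  F[2-4] = +338.5684 N (tension)
  F[3-4] = +632.3270 N (tension)
  F[3-5] = -1166.3686 N (compression)
  F[4-5] = -643.1676 N (compression)
  F[4-6] = +720.6904 N (tension)
  F[5-6] = -2194.2680 N (compression)
  Rx@0 = +282.7800 N
  Ry@0 = +685.1511 N
  Ry@6 = +2072.5389 N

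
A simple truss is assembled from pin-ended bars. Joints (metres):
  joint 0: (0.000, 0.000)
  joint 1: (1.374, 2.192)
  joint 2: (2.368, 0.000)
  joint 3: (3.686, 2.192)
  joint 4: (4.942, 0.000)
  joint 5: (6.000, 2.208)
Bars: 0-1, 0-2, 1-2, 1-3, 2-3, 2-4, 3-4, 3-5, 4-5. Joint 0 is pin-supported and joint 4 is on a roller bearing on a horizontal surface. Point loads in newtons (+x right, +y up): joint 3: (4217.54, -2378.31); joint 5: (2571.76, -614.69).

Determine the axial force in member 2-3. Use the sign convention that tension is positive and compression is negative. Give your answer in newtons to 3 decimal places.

N=6 nodes, M=9 members, R=3 reactions → 2N=12, M+R=12
member 0 (0-1): L=2.5870, (cx,cy)=(0.5311,0.8473)
member 1 (0-2): L=2.3680, (cx,cy)=(1.0000,0.0000)
member 2 (1-2): L=2.4068, (cx,cy)=(0.4130,-0.9107)
member 3 (1-3): L=2.3120, (cx,cy)=(1.0000,0.0000)
member 4 (2-3): L=2.5577, (cx,cy)=(0.5153,0.8570)
member 5 (2-4): L=2.5740, (cx,cy)=(1.0000,0.0000)
member 6 (3-4): L=2.5263, (cx,cy)=(0.4972,-0.8677)
member 7 (3-5): L=2.3141, (cx,cy)=(1.0000,0.0069)
member 8 (4-5): L=2.4484, (cx,cy)=(0.4321,0.9018)
solve A·x = −loads:
  F[0-1] = +3005.8197 N (tension)
  F[0-2] = +5192.8781 N (tension)
  F[1-2] = -2796.4622 N (compression)
  F[1-3] = +2751.3297 N (tension)
  F[2-3] = +2971.7743 N (tension)
  F[2-4] = +2506.6136 N (tension)
  F[3-4] = -5653.4541 N (compression)
  F[3-5] = +2875.8958 N (tension)
  F[4-5] = -703.6632 N (compression)
  Rx@0 = -6789.3000 N
  Ry@0 = -2546.8390 N
  Ry@4 = +5539.8390 N

2971.774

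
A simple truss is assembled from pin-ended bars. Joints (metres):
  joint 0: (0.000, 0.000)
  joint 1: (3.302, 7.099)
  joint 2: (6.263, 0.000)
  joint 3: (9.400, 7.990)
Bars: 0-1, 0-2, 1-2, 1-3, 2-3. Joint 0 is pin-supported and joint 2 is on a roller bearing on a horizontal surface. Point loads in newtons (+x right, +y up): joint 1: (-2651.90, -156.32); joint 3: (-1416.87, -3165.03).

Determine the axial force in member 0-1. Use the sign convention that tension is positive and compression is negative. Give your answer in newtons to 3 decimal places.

N=4 nodes, M=5 members, R=3 reactions → 2N=8, M+R=8
member 0 (0-1): L=7.8294, (cx,cy)=(0.4217,0.9067)
member 1 (0-2): L=6.2630, (cx,cy)=(1.0000,0.0000)
member 2 (1-2): L=7.6918, (cx,cy)=(0.3850,-0.9229)
member 3 (1-3): L=6.1627, (cx,cy)=(0.9895,0.1446)
member 4 (2-3): L=8.5838, (cx,cy)=(0.3655,0.9308)
solve A·x = −loads:
  F[0-1] = -3641.7852 N (compression)
  F[0-2] = -2532.8638 N (compression)
  F[1-2] = +3379.1478 N (tension)
  F[1-3] = -186.7951 N (compression)
  F[2-3] = -3371.2176 N (compression)
  Rx@0 = +4068.7700 N
  Ry@0 = +3302.0587 N
  Ry@2 = +19.2913 N

-3641.785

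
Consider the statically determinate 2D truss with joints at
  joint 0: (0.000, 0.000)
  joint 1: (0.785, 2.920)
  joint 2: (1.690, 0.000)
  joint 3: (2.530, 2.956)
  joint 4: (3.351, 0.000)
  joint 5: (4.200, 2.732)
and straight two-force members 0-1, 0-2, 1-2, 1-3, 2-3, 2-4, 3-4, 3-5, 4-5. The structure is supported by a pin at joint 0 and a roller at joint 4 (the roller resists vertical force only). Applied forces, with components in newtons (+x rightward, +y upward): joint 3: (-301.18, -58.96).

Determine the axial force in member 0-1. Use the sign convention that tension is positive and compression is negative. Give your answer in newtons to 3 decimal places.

N=6 nodes, M=9 members, R=3 reactions → 2N=12, M+R=12
member 0 (0-1): L=3.0237, (cx,cy)=(0.2596,0.9657)
member 1 (0-2): L=1.6900, (cx,cy)=(1.0000,0.0000)
member 2 (1-2): L=3.0570, (cx,cy)=(0.2960,-0.9552)
member 3 (1-3): L=1.7454, (cx,cy)=(0.9998,0.0206)
member 4 (2-3): L=3.0730, (cx,cy)=(0.2733,0.9619)
member 5 (2-4): L=1.6610, (cx,cy)=(1.0000,0.0000)
member 6 (3-4): L=3.0679, (cx,cy)=(0.2676,-0.9635)
member 7 (3-5): L=1.6850, (cx,cy)=(0.9911,-0.1329)
member 8 (4-5): L=2.8609, (cx,cy)=(0.2968,0.9550)
solve A·x = −loads:
  F[0-1] = -290.0697 N (compression)
  F[0-2] = -225.8728 N (compression)
  F[1-2] = +289.7897 N (tension)
  F[1-3] = -161.1306 N (compression)
  F[2-3] = -287.7592 N (compression)
  F[2-4] = -61.4260 N (compression)
  F[3-4] = +229.5354 N (tension)
  F[3-5] = +0.0000 N (tension)
  F[4-5] = -0.0000 N (compression)
  Rx@0 = +301.1800 N
  Ry@0 = +280.1236 N
  Ry@4 = -221.1636 N

-290.070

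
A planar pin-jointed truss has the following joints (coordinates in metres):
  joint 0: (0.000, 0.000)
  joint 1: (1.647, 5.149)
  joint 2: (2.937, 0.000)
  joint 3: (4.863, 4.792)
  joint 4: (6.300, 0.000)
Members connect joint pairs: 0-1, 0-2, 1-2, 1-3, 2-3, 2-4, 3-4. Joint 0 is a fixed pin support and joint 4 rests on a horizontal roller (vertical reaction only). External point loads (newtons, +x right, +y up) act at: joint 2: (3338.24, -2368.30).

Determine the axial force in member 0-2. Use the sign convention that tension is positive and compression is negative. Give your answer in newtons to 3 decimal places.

3742.624

N=5 nodes, M=7 members, R=3 reactions → 2N=10, M+R=10
member 0 (0-1): L=5.4060, (cx,cy)=(0.3047,0.9525)
member 1 (0-2): L=2.9370, (cx,cy)=(1.0000,0.0000)
member 2 (1-2): L=5.3081, (cx,cy)=(0.2430,-0.9700)
member 3 (1-3): L=3.2358, (cx,cy)=(0.9939,-0.1103)
member 4 (2-3): L=5.1646, (cx,cy)=(0.3729,0.9279)
member 5 (2-4): L=3.3630, (cx,cy)=(1.0000,0.0000)
member 6 (3-4): L=5.0028, (cx,cy)=(0.2872,-0.9579)
solve A·x = −loads:
  F[0-1] = -1327.3211 N (compression)
  F[0-2] = +3742.6238 N (tension)
  F[1-2] = +1388.1770 N (tension)
  F[1-3] = -746.2991 N (compression)
  F[2-3] = +1101.1776 N (tension)
  F[2-4] = +331.0854 N (tension)
  F[3-4] = -1152.6525 N (compression)
  Rx@0 = -3338.2400 N
  Ry@0 = +1264.2211 N
  Ry@4 = +1104.0789 N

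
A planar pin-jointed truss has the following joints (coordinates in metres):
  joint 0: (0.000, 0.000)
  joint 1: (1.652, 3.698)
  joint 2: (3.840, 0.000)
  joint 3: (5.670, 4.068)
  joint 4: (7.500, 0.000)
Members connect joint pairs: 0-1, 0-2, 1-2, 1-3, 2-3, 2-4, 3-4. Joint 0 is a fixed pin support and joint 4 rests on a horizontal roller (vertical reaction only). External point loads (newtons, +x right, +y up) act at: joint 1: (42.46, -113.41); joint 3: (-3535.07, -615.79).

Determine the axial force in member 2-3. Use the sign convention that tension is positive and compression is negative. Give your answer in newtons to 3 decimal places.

-2006.961

N=5 nodes, M=7 members, R=3 reactions → 2N=10, M+R=10
member 0 (0-1): L=4.0502, (cx,cy)=(0.4079,0.9130)
member 1 (0-2): L=3.8400, (cx,cy)=(1.0000,0.0000)
member 2 (1-2): L=4.2968, (cx,cy)=(0.5092,-0.8606)
member 3 (1-3): L=4.0350, (cx,cy)=(0.9958,0.0917)
member 4 (2-3): L=4.4607, (cx,cy)=(0.4103,0.9120)
member 5 (2-4): L=3.6600, (cx,cy)=(1.0000,0.0000)
member 6 (3-4): L=4.4607, (cx,cy)=(0.4103,-0.9120)
solve A·x = −loads:
  F[0-1] = -2338.5370 N (compression)
  F[0-2] = -2538.7705 N (compression)
  F[1-2] = +2126.6654 N (tension)
  F[1-3] = -2088.0273 N (compression)
  F[2-3] = -2006.9605 N (compression)
  F[2-4] = -632.4785 N (compression)
  F[3-4] = +1541.6799 N (tension)
  Rx@0 = +3492.6100 N
  Ry@0 = +2135.1687 N
  Ry@4 = -1405.9687 N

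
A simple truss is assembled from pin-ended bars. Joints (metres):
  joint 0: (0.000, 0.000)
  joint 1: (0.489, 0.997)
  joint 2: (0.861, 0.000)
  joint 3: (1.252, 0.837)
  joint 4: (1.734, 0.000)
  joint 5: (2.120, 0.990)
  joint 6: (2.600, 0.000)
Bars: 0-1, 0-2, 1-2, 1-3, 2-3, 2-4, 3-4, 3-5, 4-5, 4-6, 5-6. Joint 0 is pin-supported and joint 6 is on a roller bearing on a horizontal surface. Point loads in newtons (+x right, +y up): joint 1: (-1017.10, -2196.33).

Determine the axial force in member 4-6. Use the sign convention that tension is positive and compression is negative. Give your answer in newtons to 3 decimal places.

N=7 nodes, M=11 members, R=3 reactions → 2N=14, M+R=14
member 0 (0-1): L=1.1105, (cx,cy)=(0.4404,0.8978)
member 1 (0-2): L=0.8610, (cx,cy)=(1.0000,0.0000)
member 2 (1-2): L=1.0641, (cx,cy)=(0.3496,-0.9369)
member 3 (1-3): L=0.7796, (cx,cy)=(0.9787,-0.2052)
member 4 (2-3): L=0.9238, (cx,cy)=(0.4232,0.9060)
member 5 (2-4): L=0.8730, (cx,cy)=(1.0000,0.0000)
member 6 (3-4): L=0.9659, (cx,cy)=(0.4990,-0.8666)
member 7 (3-5): L=0.8814, (cx,cy)=(0.9848,0.1736)
member 8 (4-5): L=1.0626, (cx,cy)=(0.3633,0.9317)
member 9 (4-6): L=0.8660, (cx,cy)=(1.0000,0.0000)
member 10 (5-6): L=1.1002, (cx,cy)=(0.4363,-0.8998)
solve A·x = −loads:
  F[0-1] = -2420.5993 N (compression)
  F[0-2] = +48.8267 N (tension)
  F[1-2] = -14.8464 N (compression)
  F[1-3] = -44.5858 N (compression)
  F[2-3] = +15.3526 N (tension)
  F[2-4] = +37.1389 N (tension)
  F[3-4] = -31.0165 N (compression)
  F[3-5] = -21.9945 N (compression)
  F[4-5] = +28.8491 N (tension)
  F[4-6] = +11.1807 N (tension)
  F[5-6] = -25.6278 N (compression)
  Rx@0 = +1017.1000 N
  Ry@0 = +2173.2697 N
  Ry@6 = +23.0603 N

11.181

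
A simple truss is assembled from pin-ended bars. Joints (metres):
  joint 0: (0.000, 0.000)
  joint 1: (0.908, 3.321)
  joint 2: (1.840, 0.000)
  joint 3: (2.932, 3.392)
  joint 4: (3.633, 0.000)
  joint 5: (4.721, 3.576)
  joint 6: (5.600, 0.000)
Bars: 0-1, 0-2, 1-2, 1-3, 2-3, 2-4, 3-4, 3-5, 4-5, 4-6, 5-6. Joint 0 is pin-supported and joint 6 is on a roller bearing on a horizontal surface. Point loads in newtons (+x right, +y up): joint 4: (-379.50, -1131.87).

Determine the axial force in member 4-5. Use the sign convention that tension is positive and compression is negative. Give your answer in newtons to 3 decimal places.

812.360

N=7 nodes, M=11 members, R=3 reactions → 2N=14, M+R=14
member 0 (0-1): L=3.4429, (cx,cy)=(0.2637,0.9646)
member 1 (0-2): L=1.8400, (cx,cy)=(1.0000,0.0000)
member 2 (1-2): L=3.4493, (cx,cy)=(0.2702,-0.9628)
member 3 (1-3): L=2.0252, (cx,cy)=(0.9994,0.0351)
member 4 (2-3): L=3.5634, (cx,cy)=(0.3064,0.9519)
member 5 (2-4): L=1.7930, (cx,cy)=(1.0000,0.0000)
member 6 (3-4): L=3.4637, (cx,cy)=(0.2024,-0.9793)
member 7 (3-5): L=1.7984, (cx,cy)=(0.9948,0.1023)
member 8 (4-5): L=3.7378, (cx,cy)=(0.2911,0.9567)
member 9 (4-6): L=1.9670, (cx,cy)=(1.0000,0.0000)
member 10 (5-6): L=3.6824, (cx,cy)=(0.2387,-0.9711)
solve A·x = −loads:
  F[0-1] = -412.1615 N (compression)
  F[0-2] = -270.7999 N (compression)
  F[1-2] = +404.9813 N (tension)
  F[1-3] = -218.2601 N (compression)
  F[2-3] = -409.6255 N (compression)
  F[2-4] = -35.8463 N (compression)
  F[3-4] = +362.1803 N (tension)
  F[3-5] = -419.1534 N (compression)
  F[4-5] = +812.3600 N (tension)
  F[4-6] = +180.4950 N (tension)
  F[5-6] = -756.1587 N (compression)
  Rx@0 = +379.5000 N
  Ry@0 = +397.5693 N
  Ry@6 = +734.3007 N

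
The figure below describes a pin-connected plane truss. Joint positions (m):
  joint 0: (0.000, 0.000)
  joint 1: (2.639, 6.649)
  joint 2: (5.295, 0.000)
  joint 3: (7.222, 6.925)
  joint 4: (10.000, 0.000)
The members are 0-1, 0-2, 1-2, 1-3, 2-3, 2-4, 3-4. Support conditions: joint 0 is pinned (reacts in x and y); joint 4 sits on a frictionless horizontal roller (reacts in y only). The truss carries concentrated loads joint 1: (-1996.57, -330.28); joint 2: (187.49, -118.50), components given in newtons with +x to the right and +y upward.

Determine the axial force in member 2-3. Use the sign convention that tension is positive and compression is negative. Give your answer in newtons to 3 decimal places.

-1273.223

N=5 nodes, M=7 members, R=3 reactions → 2N=10, M+R=10
member 0 (0-1): L=7.1536, (cx,cy)=(0.3689,0.9295)
member 1 (0-2): L=5.2950, (cx,cy)=(1.0000,0.0000)
member 2 (1-2): L=7.1599, (cx,cy)=(0.3710,-0.9286)
member 3 (1-3): L=4.5913, (cx,cy)=(0.9982,0.0601)
member 4 (2-3): L=7.1881, (cx,cy)=(0.2681,0.9634)
member 5 (2-4): L=4.7050, (cx,cy)=(1.0000,0.0000)
member 6 (3-4): L=7.4614, (cx,cy)=(0.3723,-0.9281)
solve A·x = −loads:
  F[0-1] = -1749.8135 N (compression)
  F[0-2] = -1163.5618 N (compression)
  F[1-2] = +1448.4659 N (tension)
  F[1-3] = +815.2072 N (tension)
  F[2-3] = -1273.2226 N (compression)
  F[2-4] = -472.4055 N (compression)
  F[3-4] = +1268.8336 N (tension)
  Rx@0 = +1809.0800 N
  Ry@0 = +1626.3928 N
  Ry@4 = -1177.6128 N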